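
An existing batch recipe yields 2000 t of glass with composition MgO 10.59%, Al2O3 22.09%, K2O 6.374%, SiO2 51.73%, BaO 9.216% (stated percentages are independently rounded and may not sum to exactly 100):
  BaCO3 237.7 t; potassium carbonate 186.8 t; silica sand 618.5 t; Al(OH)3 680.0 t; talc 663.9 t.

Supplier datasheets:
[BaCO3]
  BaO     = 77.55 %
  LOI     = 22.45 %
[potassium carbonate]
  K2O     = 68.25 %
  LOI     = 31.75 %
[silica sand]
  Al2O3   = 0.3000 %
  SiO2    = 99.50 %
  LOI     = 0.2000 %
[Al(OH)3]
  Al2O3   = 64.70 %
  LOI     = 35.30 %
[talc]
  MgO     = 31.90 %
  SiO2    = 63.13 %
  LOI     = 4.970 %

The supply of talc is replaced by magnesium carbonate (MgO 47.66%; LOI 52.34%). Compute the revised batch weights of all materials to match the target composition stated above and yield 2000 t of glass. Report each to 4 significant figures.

The intermediate values are shown rounded to four significant digits. Every computation maintains full float precision throughout; every reported result is rounded just once. All derived quantities, including five oxide percentages, net glass mass, the yield, ignition loss, totals, are recomputed from the batch weights per 2000 t of glass at full float precision as quoted within problem or answer.
Target masses of each oxide per 2000 t glass:
  MgO: 10.59% × 2000 = 211.8 t
  Al2O3: 22.09% × 2000 = 441.8 t
  K2O: 6.374% × 2000 = 127.5 t
  SiO2: 51.73% × 2000 = 1035 t
  BaO: 9.216% × 2000 = 184.3 t
Mass-balance tally per oxide with the batch weights as given, versus the basis set out (delivered sums recover each target modulo rounding of the values):
  MgO: 444.4·0.4766 = 211.8 t (target 211.8 t)
  Al2O3: 1040·0.003000 + 678.0·0.6470 = 441.8 t (target 441.8 t)
  K2O: 186.8·0.6825 = 127.5 t (target 127.5 t)
  SiO2: 1040·0.9950 = 1035 t (target 1035 t)
  BaO: 237.7·0.7755 = 184.3 t (target 184.3 t)
Auditing the glass mass value: batch total minus LOI = 2000 t (the targets, summed, come to 2000 t; stated basis 2000 t — rounding explains the deltas).
Total batch = Σ batch = 2587 t; LOI loss = Σ batch·LOI = 586.7 t; as yield: glass ÷ batch → 77.32%.

Revised batch per 2000 t glass:
  BaCO3: 237.7 t
  potassium carbonate: 186.8 t
  silica sand: 1040 t
  Al(OH)3: 678.0 t
  magnesium carbonate: 444.4 t
Total batch = 2587 t; LOI loss = 586.7 t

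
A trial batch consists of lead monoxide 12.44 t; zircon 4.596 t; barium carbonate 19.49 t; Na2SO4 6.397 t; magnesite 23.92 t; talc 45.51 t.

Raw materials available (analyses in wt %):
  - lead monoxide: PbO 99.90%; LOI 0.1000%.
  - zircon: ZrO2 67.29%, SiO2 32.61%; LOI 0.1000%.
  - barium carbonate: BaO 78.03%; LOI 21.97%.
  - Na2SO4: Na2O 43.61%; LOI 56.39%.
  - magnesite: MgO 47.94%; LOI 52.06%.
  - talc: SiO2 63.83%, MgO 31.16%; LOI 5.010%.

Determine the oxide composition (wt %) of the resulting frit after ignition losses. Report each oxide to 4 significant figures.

Glass mass = 89.71 t (batch 112.4 − LOI 22.64).
Composition: ZrO2 3.447%, BaO 16.95%, Na2O 3.110%, PbO 13.85%, SiO2 34.05%, MgO 28.59%

The intermediate values are displayed, with 4-significant-figure rounding, at each printed step; every computation carries full precision at each step; every reported number undergoes a single rounding. Derived quantities, which include glass mass, totals, six oxide percentages, yield, LOI, are carried at full precision, as given in the question or the answer, using the weight values at 89.71 t of glass.
Oxide-by-oxide delivered mass:
  ZrO2: 4.596·0.6729 = 3.093 t
  BaO: 19.49·0.7803 = 15.21 t
  Na2O: 6.397·0.4361 = 2.790 t
  PbO: 12.44·0.9990 = 12.43 t
  SiO2: 4.596·0.3261 + 45.51·0.6383 = 30.55 t
  MgO: 23.92·0.4794 + 45.51·0.3116 = 25.65 t
LOI: 12.44·0.001000 + 4.596·0.001000 + 19.49·0.2197 + 6.397·0.5639 + 23.92·0.5206 + 45.51·0.05010 = 22.64 t
Glass mass = batch − LOI = 112.4 − 22.64 = 89.71 t (= Σ oxide masses)
wt % = oxide mass / glass mass × 100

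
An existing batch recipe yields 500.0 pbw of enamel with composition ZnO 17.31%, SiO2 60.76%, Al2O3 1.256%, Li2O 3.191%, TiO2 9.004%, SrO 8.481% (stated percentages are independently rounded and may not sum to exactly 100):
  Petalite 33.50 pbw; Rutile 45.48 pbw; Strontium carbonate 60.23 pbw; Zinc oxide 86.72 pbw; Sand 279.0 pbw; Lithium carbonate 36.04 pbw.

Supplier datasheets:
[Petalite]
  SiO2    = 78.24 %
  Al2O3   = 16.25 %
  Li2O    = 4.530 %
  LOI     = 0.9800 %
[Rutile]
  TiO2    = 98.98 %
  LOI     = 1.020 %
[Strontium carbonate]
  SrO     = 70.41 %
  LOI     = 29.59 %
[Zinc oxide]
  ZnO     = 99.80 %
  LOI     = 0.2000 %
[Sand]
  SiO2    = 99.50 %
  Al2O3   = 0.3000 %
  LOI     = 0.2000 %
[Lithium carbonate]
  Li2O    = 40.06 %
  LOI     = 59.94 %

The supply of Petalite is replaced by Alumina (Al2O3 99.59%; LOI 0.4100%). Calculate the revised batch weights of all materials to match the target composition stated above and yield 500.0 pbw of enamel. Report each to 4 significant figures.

Each numeric step holds exact precision through every step. Mid-chain values are shown (rounded to 4 significant figures) within the worked lines. Exactly one rounding goes into each reported result; the derived quantities (the six compositions, ignition loss, glass mass, the yield, totals) are computed at full float precision using the weight values per 500.0 pbw of glass, precisely as stated by the problem or the answer.
The oxide mass targets at 500.0 pbw enamel:
  ZnO: 17.31% × 500.0 = 86.55 pbw
  SiO2: 60.76% × 500.0 = 303.8 pbw
  Al2O3: 1.256% × 500.0 = 6.280 pbw
  Li2O: 3.191% × 500.0 = 15.96 pbw
  TiO2: 9.004% × 500.0 = 45.02 pbw
  SrO: 8.481% × 500.0 = 42.40 pbw
Per-oxide balance check per the reported batch figures, versus the basis set out (each sum matches its target mass inside rounding margins):
  ZnO: 86.72·0.9980 = 86.55 pbw (target 86.55 pbw)
  SiO2: 305.3·0.9950 = 303.8 pbw (target 303.8 pbw)
  Al2O3: 5.386·0.9959 + 305.3·0.003000 = 6.280 pbw (target 6.280 pbw)
  Li2O: 39.83·0.4006 = 15.96 pbw (target 15.96 pbw)
  TiO2: 45.48·0.9898 = 45.02 pbw (target 45.02 pbw)
  SrO: 60.23·0.7041 = 42.41 pbw (target 42.40 pbw)
Glass-mass closure: net batch after ignition = 500.0 pbw (targets for the oxides total 500.0 pbw; with the basis standing at 500.0 pbw — gaps are rounding artifacts).
Summing the batch: Σ batch = 542.9 pbw; Σ batch·LOI gives LOI loss = 42.97 pbw; the yield ratio, glass ÷ batch: 92.09%.

Revised batch per 500.0 pbw enamel:
  Alumina: 5.386 pbw
  Rutile: 45.48 pbw
  Strontium carbonate: 60.23 pbw
  Zinc oxide: 86.72 pbw
  Sand: 305.3 pbw
  Lithium carbonate: 39.83 pbw
Total batch = 542.9 pbw; LOI loss = 42.97 pbw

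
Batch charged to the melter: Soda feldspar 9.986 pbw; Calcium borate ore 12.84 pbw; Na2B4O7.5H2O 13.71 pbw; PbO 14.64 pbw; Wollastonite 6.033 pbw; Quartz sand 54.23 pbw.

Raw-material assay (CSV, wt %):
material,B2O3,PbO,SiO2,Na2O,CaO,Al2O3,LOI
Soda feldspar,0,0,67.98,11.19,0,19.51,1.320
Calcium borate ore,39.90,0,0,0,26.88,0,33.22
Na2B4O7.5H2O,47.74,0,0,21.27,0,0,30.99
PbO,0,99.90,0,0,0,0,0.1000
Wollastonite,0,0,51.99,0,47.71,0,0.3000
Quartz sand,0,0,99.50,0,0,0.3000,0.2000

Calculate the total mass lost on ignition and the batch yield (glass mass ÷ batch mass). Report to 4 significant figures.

LOI loss = 8.787 pbw; glass = 102.7 pbw; yield = 92.11%

Every computation keeps full precision at all times. The intermediate values appear rounded off to 4 significant figures as written; every reported value is rounded a single time — the derived quantities are carried at full precision (LOI, the yield, glass mass, six oxide percentages, the totals) from the batch weights on 102.7 pbw of glass exactly as shown in the question or the answer.
Each material's LOI contribution:
  Soda feldspar: 9.986 × 0.01320 = 0.1318 pbw
  Calcium borate ore: 12.84 × 0.3322 = 4.265 pbw
  Na2B4O7.5H2O: 13.71 × 0.3099 = 4.249 pbw
  PbO: 14.64 × 0.001000 = 0.01464 pbw
  Wollastonite: 6.033 × 0.003000 = 0.01810 pbw
  Quartz sand: 54.23 × 0.002000 = 0.1085 pbw
Total LOI = 8.787 pbw
Glass = batch − LOI = 111.4 − 8.787 = 102.7 pbw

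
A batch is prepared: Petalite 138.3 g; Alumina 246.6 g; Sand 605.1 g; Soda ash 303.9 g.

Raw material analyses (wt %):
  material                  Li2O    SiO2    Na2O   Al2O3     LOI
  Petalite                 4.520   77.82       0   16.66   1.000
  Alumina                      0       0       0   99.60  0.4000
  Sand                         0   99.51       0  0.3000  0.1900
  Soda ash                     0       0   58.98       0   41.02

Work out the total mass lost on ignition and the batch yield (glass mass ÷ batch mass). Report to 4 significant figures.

In-progress results appear rounded to four significant digits as written. Each numeric step holds full precision from start to finish — each reported figure receives exactly one rounding — the derived quantities (the totals, four oxide percentages, LOI, glass mass, the yield) are computed at exact precision using the weight values on 1166 g of glass, exactly as shown in the problem or answer text.
Ignition loss by material:
  Petalite: 138.3 × 0.01000 = 1.383 g
  Alumina: 246.6 × 0.004000 = 0.9864 g
  Sand: 605.1 × 0.001900 = 1.150 g
  Soda ash: 303.9 × 0.4102 = 124.7 g
Total LOI = 128.2 g
Glass = batch − LOI = 1294 − 128.2 = 1166 g

LOI loss = 128.2 g; glass = 1166 g; yield = 90.09%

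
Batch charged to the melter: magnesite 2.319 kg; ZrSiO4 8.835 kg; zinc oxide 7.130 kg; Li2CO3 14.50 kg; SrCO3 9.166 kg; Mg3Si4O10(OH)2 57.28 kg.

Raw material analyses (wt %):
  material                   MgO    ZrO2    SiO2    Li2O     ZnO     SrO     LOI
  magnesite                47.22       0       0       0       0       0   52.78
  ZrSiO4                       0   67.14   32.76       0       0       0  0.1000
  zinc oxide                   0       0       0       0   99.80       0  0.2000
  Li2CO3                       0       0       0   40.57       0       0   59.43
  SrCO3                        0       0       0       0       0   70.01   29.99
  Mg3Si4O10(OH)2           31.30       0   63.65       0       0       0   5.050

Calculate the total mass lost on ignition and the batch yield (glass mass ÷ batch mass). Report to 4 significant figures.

Mid-chain values are shown (rounded to 4 significant figures) in the printout; exact precision is carried in all steps; exactly one rounding is applied to every reported figure — all derived quantities are recomputed at full float precision (the six compositions, yield, glass mass, the totals, LOI) from the batch weights at 83.72 kg of glass, as quoted within the question or the answer.
Ignition loss by material:
  magnesite: 2.319 × 0.5278 = 1.224 kg
  ZrSiO4: 8.835 × 0.001000 = 0.008835 kg
  zinc oxide: 7.130 × 0.002000 = 0.01426 kg
  Li2CO3: 14.50 × 0.5943 = 8.617 kg
  SrCO3: 9.166 × 0.2999 = 2.749 kg
  Mg3Si4O10(OH)2: 57.28 × 0.05050 = 2.893 kg
Total LOI = 15.51 kg
Glass = batch − LOI = 99.23 − 15.51 = 83.72 kg

LOI loss = 15.51 kg; glass = 83.72 kg; yield = 84.37%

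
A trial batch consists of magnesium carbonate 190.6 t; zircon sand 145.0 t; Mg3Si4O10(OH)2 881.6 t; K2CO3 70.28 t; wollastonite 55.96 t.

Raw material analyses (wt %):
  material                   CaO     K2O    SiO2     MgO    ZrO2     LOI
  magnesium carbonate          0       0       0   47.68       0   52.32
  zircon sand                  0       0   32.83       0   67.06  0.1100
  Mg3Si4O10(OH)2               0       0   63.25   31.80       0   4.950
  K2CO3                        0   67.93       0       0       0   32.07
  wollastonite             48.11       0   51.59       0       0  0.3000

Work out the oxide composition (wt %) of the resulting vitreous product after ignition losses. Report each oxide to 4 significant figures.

Glass mass = 1177 t (batch 1343 − LOI 166.2).
Composition: CaO 2.287%, K2O 4.055%, SiO2 53.86%, MgO 31.53%, ZrO2 8.260%

Full float precision is maintained throughout — values along the way are displayed with 4-significant-figure rounding at each printed step — every reported figure takes a single rounding; all derived quantities are recomputed from the batch weights on 1177 t of glass in exact precision (yield, five oxide percentages, ignition loss, totals, net glass mass) exactly as printed in either problem or answer.
Oxide-by-oxide delivered mass:
  CaO: 55.96·0.4811 = 26.92 t
  K2O: 70.28·0.6793 = 47.74 t
  SiO2: 145.0·0.3283 + 881.6·0.6325 + 55.96·0.5159 = 634.1 t
  MgO: 190.6·0.4768 + 881.6·0.3180 = 371.2 t
  ZrO2: 145.0·0.6706 = 97.24 t
LOI: 190.6·0.5232 + 145.0·0.001100 + 881.6·0.04950 + 70.28·0.3207 + 55.96·0.003000 = 166.2 t
Glass = total batch minus LOI = 1343 − 166.2 = 1177 t (= Σ oxide masses)
each oxide over glass, ×100, is wt %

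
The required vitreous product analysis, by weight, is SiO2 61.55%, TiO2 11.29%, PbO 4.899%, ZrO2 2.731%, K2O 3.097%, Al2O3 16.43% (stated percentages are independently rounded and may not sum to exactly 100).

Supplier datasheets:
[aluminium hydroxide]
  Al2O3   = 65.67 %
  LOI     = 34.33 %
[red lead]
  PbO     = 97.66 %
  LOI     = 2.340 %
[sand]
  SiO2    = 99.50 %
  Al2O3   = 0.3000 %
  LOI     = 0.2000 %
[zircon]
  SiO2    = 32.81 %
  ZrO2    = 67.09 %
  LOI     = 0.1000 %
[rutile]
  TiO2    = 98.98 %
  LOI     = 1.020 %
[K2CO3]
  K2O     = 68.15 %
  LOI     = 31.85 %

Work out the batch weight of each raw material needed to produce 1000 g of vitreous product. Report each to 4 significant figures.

Batch per 1000 g vitreous product:
  aluminium hydroxide: 247.4 g
  red lead: 50.16 g
  sand: 605.2 g
  zircon: 40.71 g
  rutile: 114.1 g
  K2CO3: 45.44 g
Total batch = 1103 g; LOI loss = 103.0 g; yield = 90.66%

All internal work maintains full float precision through the solve — mid-chain values appear rounded to 4 significant figures. A single rounding produces each reported figure. Derived quantities are computed starting from the weights for 1000 g of glass in full precision (the yield, net glass mass, ignition loss, six oxide percentages, totals) as given in the problem or answer text.
The oxide mass targets at 1000 g vitreous product:
  SiO2: 61.55% × 1000 = 615.5 g
  TiO2: 11.29% × 1000 = 112.9 g
  PbO: 4.899% × 1000 = 48.99 g
  ZrO2: 2.731% × 1000 = 27.31 g
  K2O: 3.097% × 1000 = 30.97 g
  Al2O3: 16.43% × 1000 = 164.3 g
Oxide-by-oxide audit given the weights on record, under the basis named above (oxide sums agree with the targets given rounding of the digits):
  SiO2: 605.2·0.9950 + 40.71·0.3281 = 615.5 g (target 615.5 g)
  TiO2: 114.1·0.9898 = 112.9 g (target 112.9 g)
  PbO: 50.16·0.9766 = 48.99 g (target 48.99 g)
  ZrO2: 40.71·0.6709 = 27.31 g (target 27.31 g)
  K2O: 45.44·0.6815 = 30.97 g (target 30.97 g)
  Al2O3: 247.4·0.6567 + 605.2·0.003000 = 164.3 g (target 164.3 g)
The glass-mass cross-check: total charge less LOI = 1000 g (the targets, summed, come to 1000 g; the stated basis being 1000 g — rounding explains the deltas).
Summing the batch: Σ batch = 1103 g; LOI loss = Σ batch·LOI = 103.0 g; yield = glass ÷ total batch = 90.66%.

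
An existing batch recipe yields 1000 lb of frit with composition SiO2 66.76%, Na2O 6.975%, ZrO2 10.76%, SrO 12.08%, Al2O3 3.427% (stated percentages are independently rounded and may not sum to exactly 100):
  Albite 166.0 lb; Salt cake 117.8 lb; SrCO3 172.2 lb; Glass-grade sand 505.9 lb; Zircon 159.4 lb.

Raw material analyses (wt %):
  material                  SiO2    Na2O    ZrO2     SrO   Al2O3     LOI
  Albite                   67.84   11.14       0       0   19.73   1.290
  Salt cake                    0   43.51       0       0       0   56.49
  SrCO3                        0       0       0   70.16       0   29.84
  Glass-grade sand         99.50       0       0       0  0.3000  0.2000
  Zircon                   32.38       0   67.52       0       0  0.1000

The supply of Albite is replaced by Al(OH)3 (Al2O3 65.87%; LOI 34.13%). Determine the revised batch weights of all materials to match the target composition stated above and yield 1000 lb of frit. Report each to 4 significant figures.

All internal work runs at full precision at every stage — values along the way are printed rounded to four significant figures within the worked lines. Each reported figure carries a single rounding — all derived quantities (totals, the yield, net glass mass, five oxide percentages, LOI) are carried from the batch weights at 1000 lb of glass at full precision, exactly as printed in either problem or answer.
Per-oxide target masses for 1000 lb frit:
  SiO2: 66.76% × 1000 = 667.6 lb
  Na2O: 6.975% × 1000 = 69.75 lb
  ZrO2: 10.76% × 1000 = 107.6 lb
  SrO: 12.08% × 1000 = 120.8 lb
  Al2O3: 3.427% × 1000 = 34.27 lb
A balance pass over the oxides, given the weights on record, on the stated basis (target by target, the sums agree once rounding is allowed for):
  SiO2: 619.1·0.9950 + 159.4·0.3238 = 667.6 lb (target 667.6 lb)
  Na2O: 160.3·0.4351 = 69.75 lb (target 69.75 lb)
  ZrO2: 159.4·0.6752 = 107.6 lb (target 107.6 lb)
  SrO: 172.2·0.7016 = 120.8 lb (target 120.8 lb)
  Al2O3: 49.21·0.6587 + 619.1·0.003000 = 34.27 lb (target 34.27 lb)
Mass balance on the glass: batch total minus LOI = 1000 lb (summing oxide targets gives 1000 lb; stated basis 1000 lb — gaps are rounding artifacts).
Batch total: Σ batch = 1160 lb; loss to ignition Σ batch·LOI = 160.1 lb; yield = glass ÷ total batch = 86.20%.

Revised batch per 1000 lb frit:
  Al(OH)3: 49.21 lb
  Salt cake: 160.3 lb
  SrCO3: 172.2 lb
  Glass-grade sand: 619.1 lb
  Zircon: 159.4 lb
Total batch = 1160 lb; LOI loss = 160.1 lb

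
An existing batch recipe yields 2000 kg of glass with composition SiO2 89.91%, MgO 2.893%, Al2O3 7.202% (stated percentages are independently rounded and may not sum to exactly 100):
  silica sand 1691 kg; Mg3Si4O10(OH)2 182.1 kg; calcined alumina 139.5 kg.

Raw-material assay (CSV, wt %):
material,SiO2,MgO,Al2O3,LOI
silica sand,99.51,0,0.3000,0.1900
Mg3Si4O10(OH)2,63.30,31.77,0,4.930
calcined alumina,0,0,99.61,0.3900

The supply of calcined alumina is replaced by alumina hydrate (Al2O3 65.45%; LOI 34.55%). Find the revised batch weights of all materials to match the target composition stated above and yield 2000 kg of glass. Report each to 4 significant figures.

Revised batch per 2000 kg glass:
  silica sand: 1691 kg
  Mg3Si4O10(OH)2: 182.1 kg
  alumina hydrate: 212.3 kg
Total batch = 2085 kg; LOI loss = 85.54 kg

All arithmetic holds exact precision all the way through — values along the way are shown, rounded to four significant digits, within the worked lines — every reported number takes exactly one rounding; derived quantities, including glass mass, three oxide percentages, the yield, LOI, the totals, are carried from the batch weights per 2000 kg of glass at full float precision, as quoted within the problem or the answer.
Target masses of each oxide per 2000 kg glass:
  SiO2: 89.91% × 2000 = 1798 kg
  MgO: 2.893% × 2000 = 57.86 kg
  Al2O3: 7.202% × 2000 = 144.0 kg
Verifying the oxide balance from the weights as reported, under the basis named above (summed amounts equal target values within answer rounding):
  SiO2: 1691·0.9951 + 182.1·0.6330 = 1798 kg (target 1798 kg)
  MgO: 182.1·0.3177 = 57.85 kg (target 57.86 kg)
  Al2O3: 1691·0.003000 + 212.3·0.6545 = 144.0 kg (target 144.0 kg)
Consistency of the glass mass: whole batch net of LOI = 2000 kg (per-oxide target masses sum to 2000 kg; versus the stated basis of 2000 kg — rounding explains the deltas).
Batch grand total — Σ batch = 2085 kg; loss to ignition Σ batch·LOI = 85.54 kg; glass ÷ batch gives a yield of 95.90%.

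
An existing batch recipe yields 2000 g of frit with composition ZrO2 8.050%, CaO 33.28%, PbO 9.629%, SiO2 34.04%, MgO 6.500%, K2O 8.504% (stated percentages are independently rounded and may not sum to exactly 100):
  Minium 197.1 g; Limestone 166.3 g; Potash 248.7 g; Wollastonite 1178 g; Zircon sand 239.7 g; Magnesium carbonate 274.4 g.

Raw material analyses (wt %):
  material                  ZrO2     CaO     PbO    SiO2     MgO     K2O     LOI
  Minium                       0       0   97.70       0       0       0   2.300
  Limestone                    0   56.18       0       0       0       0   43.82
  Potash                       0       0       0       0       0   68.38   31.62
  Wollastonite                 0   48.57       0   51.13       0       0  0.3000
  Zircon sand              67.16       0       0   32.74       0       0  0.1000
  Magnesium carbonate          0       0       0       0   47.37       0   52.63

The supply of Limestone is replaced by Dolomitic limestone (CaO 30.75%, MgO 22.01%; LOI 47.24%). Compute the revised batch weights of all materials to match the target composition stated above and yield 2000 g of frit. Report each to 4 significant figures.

Each numeric step carries exact precision from first step to last; rounding to 4 significant figures applies to each in-between result as shown — each reported figure receives exactly one rounding; the derived quantities, which include the six compositions, LOI, yield, net glass mass, the totals, are computed at full float precision, as written in the problem or answer text, starting from the weights per 2000 g of glass.
Per-oxide target masses for 2000 g frit:
  ZrO2: 8.050% × 2000 = 161.0 g
  CaO: 33.28% × 2000 = 665.6 g
  PbO: 9.629% × 2000 = 192.6 g
  SiO2: 34.04% × 2000 = 680.8 g
  MgO: 6.500% × 2000 = 130.0 g
  K2O: 8.504% × 2000 = 170.1 g
Per-oxide balance check given the weights on record, versus the basis set out (sums match the target masses modulo rounding of the values):
  ZrO2: 239.7·0.6716 = 161.0 g (target 161.0 g)
  CaO: 303.9·0.3075 + 1178·0.4857 = 665.6 g (target 665.6 g)
  PbO: 197.1·0.9770 = 192.6 g (target 192.6 g)
  SiO2: 1178·0.5113 + 239.7·0.3274 = 680.8 g (target 680.8 g)
  MgO: 303.9·0.2201 + 133.2·0.4737 = 130.0 g (target 130.0 g)
  K2O: 248.7·0.6838 = 170.1 g (target 170.1 g)
The glass-mass cross-check: batch total minus LOI = 2000 g (oxide target masses add up to 2000 g; stated basis 2000 g — deltas are rounding alone).
Total batch = Σ batch = 2301 g; loss to ignition Σ batch·LOI = 300.6 g; glass ÷ batch gives a yield of 86.93%.

Revised batch per 2000 g frit:
  Minium: 197.1 g
  Dolomitic limestone: 303.9 g
  Potash: 248.7 g
  Wollastonite: 1178 g
  Zircon sand: 239.7 g
  Magnesium carbonate: 133.2 g
Total batch = 2301 g; LOI loss = 300.6 g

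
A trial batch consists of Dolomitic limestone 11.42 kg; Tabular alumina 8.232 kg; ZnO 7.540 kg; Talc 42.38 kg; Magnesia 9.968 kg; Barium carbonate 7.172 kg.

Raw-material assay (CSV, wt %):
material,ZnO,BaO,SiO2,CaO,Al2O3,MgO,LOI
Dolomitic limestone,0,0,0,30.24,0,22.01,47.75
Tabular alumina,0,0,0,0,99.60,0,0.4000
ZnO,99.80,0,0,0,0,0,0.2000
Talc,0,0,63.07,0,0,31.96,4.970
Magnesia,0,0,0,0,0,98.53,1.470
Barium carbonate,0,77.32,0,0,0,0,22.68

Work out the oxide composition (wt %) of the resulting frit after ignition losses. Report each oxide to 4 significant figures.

Glass mass = 77.33 kg (batch 86.71 − LOI 9.380).
Composition: ZnO 9.731%, BaO 7.171%, SiO2 34.56%, CaO 4.466%, Al2O3 10.60%, MgO 33.47%

Mid-chain values appear, rounded to 4 significant figures, within the worked lines — the whole derivation holds full float precision all the way through. Every reported result takes a single rounding — all derived quantities, which include ignition loss, the totals, the six compositions, yield, net glass mass, are computed in full float precision, as given in the question or the answer, starting from the weights at 77.33 kg of glass.
Oxide-by-oxide delivered mass:
  ZnO: 7.540·0.9980 = 7.525 kg
  BaO: 7.172·0.7732 = 5.545 kg
  SiO2: 42.38·0.6307 = 26.73 kg
  CaO: 11.42·0.3024 = 3.453 kg
  Al2O3: 8.232·0.9960 = 8.199 kg
  MgO: 11.42·0.2201 + 42.38·0.3196 + 9.968·0.9853 = 25.88 kg
LOI: 11.42·0.4775 + 8.232·0.004000 + 7.540·0.002000 + 42.38·0.04970 + 9.968·0.01470 + 7.172·0.2268 = 9.380 kg
Glass mass = batch − LOI = 86.71 − 9.380 = 77.33 kg (matching Σ of the oxides)
percent by weight: oxide/glass ×100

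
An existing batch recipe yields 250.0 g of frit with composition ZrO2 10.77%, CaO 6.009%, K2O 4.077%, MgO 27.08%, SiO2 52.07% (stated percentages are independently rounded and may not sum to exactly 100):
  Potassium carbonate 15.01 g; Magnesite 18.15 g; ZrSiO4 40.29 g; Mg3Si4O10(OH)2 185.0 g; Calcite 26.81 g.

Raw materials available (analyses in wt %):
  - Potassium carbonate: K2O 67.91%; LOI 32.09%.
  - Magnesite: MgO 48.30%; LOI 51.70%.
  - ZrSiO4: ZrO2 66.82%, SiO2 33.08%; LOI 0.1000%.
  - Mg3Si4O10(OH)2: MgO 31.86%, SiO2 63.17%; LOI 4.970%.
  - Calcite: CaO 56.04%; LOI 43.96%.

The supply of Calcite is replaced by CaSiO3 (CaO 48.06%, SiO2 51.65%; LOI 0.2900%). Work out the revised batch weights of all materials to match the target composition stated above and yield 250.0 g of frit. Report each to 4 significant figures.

Working values are shown, with 4-significant-figure rounding, alongside each step. Every computation holds exact precision through every step — each reported value sees exactly one rounding — the derived quantities (the yield, net glass mass, the totals, LOI, five oxide percentages) are rebuilt in full float precision using the weight values at 250.0 g of glass, exactly as shown in either problem or answer.
Oxide-by-oxide targets in 250.0 g frit:
  ZrO2: 10.77% × 250.0 = 26.92 g
  CaO: 6.009% × 250.0 = 15.02 g
  K2O: 4.077% × 250.0 = 10.19 g
  MgO: 27.08% × 250.0 = 67.70 g
  SiO2: 52.07% × 250.0 = 130.2 g
Oxide-by-oxide audit using the reported weights, under the basis named above (target by target, the sums agree net of answer rounding effects):
  ZrO2: 40.29·0.6682 = 26.92 g (target 26.92 g)
  CaO: 31.26·0.4806 = 15.02 g (target 15.02 g)
  K2O: 15.01·0.6791 = 10.19 g (target 10.19 g)
  MgO: 35.01·0.4830 + 159.4·0.3186 = 67.69 g (target 67.70 g)
  SiO2: 40.29·0.3308 + 159.4·0.6317 + 31.26·0.5165 = 130.2 g (target 130.2 g)
Glass-mass closure: the batch minus its LOI: 250.0 g (per-oxide target masses sum to 250.0 g; the stated basis being 250.0 g — deltas are rounding alone).
Batch grand total — Σ batch = 281.0 g; Σ batch·LOI gives LOI loss = 30.97 g; glass ÷ batch gives a yield of 88.98%.

Revised batch per 250.0 g frit:
  Potassium carbonate: 15.01 g
  Magnesite: 35.01 g
  ZrSiO4: 40.29 g
  Mg3Si4O10(OH)2: 159.4 g
  CaSiO3: 31.26 g
Total batch = 281.0 g; LOI loss = 30.97 g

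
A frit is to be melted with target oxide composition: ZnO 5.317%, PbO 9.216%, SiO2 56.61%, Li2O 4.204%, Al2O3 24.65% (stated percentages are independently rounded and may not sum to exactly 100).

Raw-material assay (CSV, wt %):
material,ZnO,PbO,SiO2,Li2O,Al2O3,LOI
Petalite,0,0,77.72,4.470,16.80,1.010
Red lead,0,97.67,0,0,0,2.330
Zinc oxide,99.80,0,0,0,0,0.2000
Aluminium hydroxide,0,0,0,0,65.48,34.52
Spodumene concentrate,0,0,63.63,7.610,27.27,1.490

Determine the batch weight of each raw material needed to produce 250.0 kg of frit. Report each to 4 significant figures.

Every computation keeps full float precision at all times — in-progress results are printed rounded to four significant digits; exactly one rounding goes into each reported result — derived quantities are computed in full precision (five oxide percentages, the yield, glass mass, LOI, totals) from the weighed amounts for 250.0 kg of glass, as given in the problem or answer text.
Oxide mass targets, per 250.0 kg frit:
  ZnO: 5.317% × 250.0 = 13.29 kg
  PbO: 9.216% × 250.0 = 23.04 kg
  SiO2: 56.61% × 250.0 = 141.5 kg
  Li2O: 4.204% × 250.0 = 10.51 kg
  Al2O3: 24.65% × 250.0 = 61.62 kg
Verifying the oxide balance on the weights just shown, per the basis as stated (summed amounts equal target values within answer rounding):
  ZnO: 13.32·0.9980 = 13.29 kg (target 13.29 kg)
  PbO: 23.59·0.9767 = 23.04 kg (target 23.04 kg)
  SiO2: 133.0·0.7772 + 60.00·0.6363 = 141.5 kg (target 141.5 kg)
  Li2O: 133.0·0.04470 + 60.00·0.07610 = 10.51 kg (target 10.51 kg)
  Al2O3: 133.0·0.1680 + 35.01·0.6548 + 60.00·0.2727 = 61.63 kg (target 61.62 kg)
Glass mass check: the batch minus its LOI: 250.0 kg (summing oxide targets gives 250.0 kg; versus the stated basis of 250.0 kg — any gap is answer rounding).
Batch grand total — Σ batch = 264.9 kg; LOI loss = Σ batch·LOI = 14.90 kg; yield, glass over the total, = 94.38%.

Batch per 250.0 kg frit:
  Petalite: 133.0 kg
  Red lead: 23.59 kg
  Zinc oxide: 13.32 kg
  Aluminium hydroxide: 35.01 kg
  Spodumene concentrate: 60.00 kg
Total batch = 264.9 kg; LOI loss = 14.90 kg; yield = 94.38%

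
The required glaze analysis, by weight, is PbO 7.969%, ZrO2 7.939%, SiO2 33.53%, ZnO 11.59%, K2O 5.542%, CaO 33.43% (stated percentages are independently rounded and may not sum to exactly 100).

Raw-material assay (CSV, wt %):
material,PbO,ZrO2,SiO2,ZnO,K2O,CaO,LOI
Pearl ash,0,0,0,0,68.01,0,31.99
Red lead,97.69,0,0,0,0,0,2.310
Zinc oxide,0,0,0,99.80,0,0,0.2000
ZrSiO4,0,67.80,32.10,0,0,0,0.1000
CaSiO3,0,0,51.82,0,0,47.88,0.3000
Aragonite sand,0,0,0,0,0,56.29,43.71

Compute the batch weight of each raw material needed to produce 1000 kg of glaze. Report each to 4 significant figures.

Values along the way are shown (rounded to 4 significant figures) on the page; each numeric step runs at full float precision at all times — every reported number takes just one rounding — the derived quantities are recomputed at full precision (totals, ignition loss, six oxide percentages, net glass mass, the yield) using the weight values at 1000 kg of glass, exactly as printed in the question or the answer.
The oxide mass targets at 1000 kg glaze:
  PbO: 7.969% × 1000 = 79.69 kg
  ZrO2: 7.939% × 1000 = 79.39 kg
  SiO2: 33.53% × 1000 = 335.3 kg
  ZnO: 11.59% × 1000 = 115.9 kg
  K2O: 5.542% × 1000 = 55.42 kg
  CaO: 33.43% × 1000 = 334.3 kg
Mass-balance tally per oxide working from each reported weight, on the stated basis (every target is met by its sum within answer rounding):
  PbO: 81.57·0.9769 = 79.69 kg (target 79.69 kg)
  ZrO2: 117.1·0.6780 = 79.39 kg (target 79.39 kg)
  SiO2: 117.1·0.3210 + 574.5·0.5182 = 335.3 kg (target 335.3 kg)
  ZnO: 116.1·0.9980 = 115.9 kg (target 115.9 kg)
  K2O: 81.49·0.6801 = 55.42 kg (target 55.42 kg)
  CaO: 574.5·0.4788 + 105.2·0.5629 = 334.3 kg (target 334.3 kg)
Auditing the glass mass value: whole batch net of LOI = 1000 kg (the Σ of target masses is 1000 kg; against the stated basis, 1000 kg — a pure rounding effect).
Total batch = Σ batch = 1076 kg; ignition loss, Σ(batch × LOI) = 76.01 kg; yield = glass ÷ total batch = 92.94%.

Batch per 1000 kg glaze:
  Pearl ash: 81.49 kg
  Red lead: 81.57 kg
  Zinc oxide: 116.1 kg
  ZrSiO4: 117.1 kg
  CaSiO3: 574.5 kg
  Aragonite sand: 105.2 kg
Total batch = 1076 kg; LOI loss = 76.01 kg; yield = 92.94%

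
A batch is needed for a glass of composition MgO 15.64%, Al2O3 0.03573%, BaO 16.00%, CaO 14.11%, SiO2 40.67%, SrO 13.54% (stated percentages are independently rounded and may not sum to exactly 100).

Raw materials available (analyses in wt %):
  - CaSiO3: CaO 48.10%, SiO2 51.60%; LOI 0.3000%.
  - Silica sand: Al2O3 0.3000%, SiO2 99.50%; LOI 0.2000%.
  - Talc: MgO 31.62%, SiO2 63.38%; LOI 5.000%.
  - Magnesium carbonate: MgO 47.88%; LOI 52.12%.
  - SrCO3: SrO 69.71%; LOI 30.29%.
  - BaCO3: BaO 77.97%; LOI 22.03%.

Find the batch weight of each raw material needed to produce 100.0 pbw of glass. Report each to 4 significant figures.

Batch per 100.0 pbw glass:
  CaSiO3: 29.33 pbw
  Silica sand: 11.91 pbw
  Talc: 21.59 pbw
  Magnesium carbonate: 18.41 pbw
  SrCO3: 19.42 pbw
  BaCO3: 20.52 pbw
Total batch = 121.2 pbw; LOI loss = 21.19 pbw; yield = 82.51%

All internal work keeps full float precision through the solve; the intermediate values are printed, rounded to 4 significant digits, alongside each step; each reported figure is rounded exactly once — all derived quantities are recomputed from the weighed amounts for 100.0 pbw of glass in full float precision (yield, LOI, six oxide percentages, net glass mass, totals), as quoted within the problem or the answer.
Target oxide masses per 100.0 pbw glass:
  MgO: 15.64% × 100.0 = 15.64 pbw
  Al2O3: 0.03573% × 100.0 = 0.03573 pbw
  BaO: 16.00% × 100.0 = 16.00 pbw
  CaO: 14.11% × 100.0 = 14.11 pbw
  SiO2: 40.67% × 100.0 = 40.67 pbw
  SrO: 13.54% × 100.0 = 13.54 pbw
A balance pass over the oxides, from the weights as reported, on the stated basis (oxide sums agree with the targets once rounding is allowed for):
  MgO: 21.59·0.3162 + 18.41·0.4788 = 15.64 pbw (target 15.64 pbw)
  Al2O3: 11.91·0.003000 = 0.03573 pbw (target 0.03573 pbw)
  BaO: 20.52·0.7797 = 16.00 pbw (target 16.00 pbw)
  CaO: 29.33·0.4810 = 14.11 pbw (target 14.11 pbw)
  SiO2: 29.33·0.5160 + 11.91·0.9950 + 21.59·0.6338 = 40.67 pbw (target 40.67 pbw)
  SrO: 19.42·0.6971 = 13.54 pbw (target 13.54 pbw)
Glass-mass sanity pass: total batch − LOI = 99.99 pbw (oxide target masses add up to 100.0 pbw; basis as stated: 100.0 pbw — differing by rounding only).
Adding the batch up: Σ batch = 121.2 pbw; loss to ignition Σ batch·LOI = 21.19 pbw; yield: glass divided by total = 82.51%.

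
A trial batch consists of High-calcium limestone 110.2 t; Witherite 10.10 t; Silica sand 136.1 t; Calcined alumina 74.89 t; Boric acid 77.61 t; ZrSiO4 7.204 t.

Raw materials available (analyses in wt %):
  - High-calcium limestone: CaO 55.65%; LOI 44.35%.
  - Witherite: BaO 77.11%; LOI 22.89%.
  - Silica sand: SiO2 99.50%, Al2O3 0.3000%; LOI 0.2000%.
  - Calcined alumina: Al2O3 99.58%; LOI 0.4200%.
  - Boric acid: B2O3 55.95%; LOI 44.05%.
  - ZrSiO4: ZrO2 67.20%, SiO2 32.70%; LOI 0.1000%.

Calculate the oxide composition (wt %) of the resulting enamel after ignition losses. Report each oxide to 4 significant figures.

Working values appear, rounded to four significant digits, alongside each step — all arithmetic runs at full precision in all steps — a single rounding produces every reported figure — all derived quantities (yield, LOI, glass mass, six oxide percentages, totals) are carried from the batch weights at 330.1 t of glass at full precision as they appear in problem or answer.
Oxide-by-oxide delivered mass:
  CaO: 110.2·0.5565 = 61.33 t
  ZrO2: 7.204·0.6720 = 4.841 t
  B2O3: 77.61·0.5595 = 43.42 t
  SiO2: 136.1·0.9950 + 7.204·0.3270 = 137.8 t
  BaO: 10.10·0.7711 = 7.788 t
  Al2O3: 136.1·0.003000 + 74.89·0.9958 = 74.98 t
LOI: 110.2·0.4435 + 10.10·0.2289 + 136.1·0.002000 + 74.89·0.004200 + 77.61·0.4405 + 7.204·0.001000 = 85.97 t
Glass mass = batch − LOI = 416.1 − 85.97 = 330.1 t (equal to the oxide-mass sum)
each wt % is 100 × oxide ÷ glass

Glass mass = 330.1 t (batch 416.1 − LOI 85.97).
Composition: CaO 18.58%, ZrO2 1.466%, B2O3 13.15%, SiO2 41.73%, BaO 2.359%, Al2O3 22.71%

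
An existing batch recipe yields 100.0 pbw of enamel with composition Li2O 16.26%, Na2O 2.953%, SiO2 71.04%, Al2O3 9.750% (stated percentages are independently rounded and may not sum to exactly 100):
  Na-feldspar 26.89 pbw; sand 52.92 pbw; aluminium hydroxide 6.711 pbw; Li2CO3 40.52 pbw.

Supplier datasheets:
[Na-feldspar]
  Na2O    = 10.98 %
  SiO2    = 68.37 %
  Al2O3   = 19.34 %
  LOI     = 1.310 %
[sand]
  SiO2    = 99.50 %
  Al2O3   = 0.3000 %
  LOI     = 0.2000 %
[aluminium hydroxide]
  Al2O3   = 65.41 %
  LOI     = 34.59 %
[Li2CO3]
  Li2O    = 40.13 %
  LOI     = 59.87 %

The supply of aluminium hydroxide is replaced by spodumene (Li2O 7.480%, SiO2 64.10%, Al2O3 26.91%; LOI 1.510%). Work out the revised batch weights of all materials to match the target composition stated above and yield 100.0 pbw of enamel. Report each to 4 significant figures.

Revised batch per 100.0 pbw enamel:
  Na-feldspar: 26.89 pbw
  sand: 42.33 pbw
  spodumene: 16.43 pbw
  Li2CO3: 37.46 pbw
Total batch = 123.1 pbw; LOI loss = 23.11 pbw

The intermediate values are printed, rounded to 4 significant figures, between the steps; all arithmetic holds full float precision throughout. Each reported value undergoes a single rounding; derived quantities (glass mass, the yield, LOI, the four compositions, the totals) are re-derived from the batch weights on 100.0 pbw of glass at full float precision exactly as printed in question or answer.
Oxide mass targets, per 100.0 pbw enamel:
  Li2O: 16.26% × 100.0 = 16.26 pbw
  Na2O: 2.953% × 100.0 = 2.953 pbw
  SiO2: 71.04% × 100.0 = 71.04 pbw
  Al2O3: 9.750% × 100.0 = 9.750 pbw
A balance pass over the oxides, given the weights on record, at the basis given (sums match the target masses up to rounding of the answer):
  Li2O: 16.43·0.07480 + 37.46·0.4013 = 16.26 pbw (target 16.26 pbw)
  Na2O: 26.89·0.1098 = 2.953 pbw (target 2.953 pbw)
  SiO2: 26.89·0.6837 + 42.33·0.9950 + 16.43·0.6410 = 71.03 pbw (target 71.04 pbw)
  Al2O3: 26.89·0.1934 + 42.33·0.003000 + 16.43·0.2691 = 9.749 pbw (target 9.750 pbw)
Glass-mass closure: net batch after ignition = 100.0 pbw (the Σ of target masses is 100.0 pbw; versus the stated basis of 100.0 pbw — a pure rounding effect).
Total batch = Σ batch = 123.1 pbw; Σ batch·LOI gives LOI loss = 23.11 pbw; yield, glass over the total, = 81.23%.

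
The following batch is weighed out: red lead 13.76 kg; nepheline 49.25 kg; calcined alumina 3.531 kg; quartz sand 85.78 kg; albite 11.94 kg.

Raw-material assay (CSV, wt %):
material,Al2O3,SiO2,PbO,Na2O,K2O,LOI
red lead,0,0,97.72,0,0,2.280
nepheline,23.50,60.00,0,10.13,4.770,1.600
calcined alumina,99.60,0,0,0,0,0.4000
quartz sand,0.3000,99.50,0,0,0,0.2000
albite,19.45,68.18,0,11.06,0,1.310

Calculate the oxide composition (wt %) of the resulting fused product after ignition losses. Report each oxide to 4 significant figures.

Glass mass = 162.8 kg (batch 164.3 − LOI 1.444).
Composition: Al2O3 10.85%, SiO2 75.57%, PbO 8.259%, Na2O 3.875%, K2O 1.443%

Rounding to four significant digits governs each in-between result as printed. The working math holds exact precision all the way through. Exactly one rounding goes into each reported figure — derived quantities are computed from the batch weights at 162.8 kg of glass in full float precision (the five compositions, the totals, net glass mass, yield, LOI), as quoted within the question or the answer.
Oxide masses out of the charge:
  Al2O3: 49.25·0.2350 + 3.531·0.9960 + 85.78·0.003000 + 11.94·0.1945 = 17.67 kg
  SiO2: 49.25·0.6000 + 85.78·0.9950 + 11.94·0.6818 = 123.0 kg
  PbO: 13.76·0.9772 = 13.45 kg
  Na2O: 49.25·0.1013 + 11.94·0.1106 = 6.310 kg
  K2O: 49.25·0.04770 = 2.349 kg
LOI: 13.76·0.02280 + 49.25·0.01600 + 3.531·0.004000 + 85.78·0.002000 + 11.94·0.01310 = 1.444 kg
Resulting glass, batch − LOI: 164.3 − 1.444 = 162.8 kg (matching Σ of the oxides)
wt % = oxide mass / glass mass × 100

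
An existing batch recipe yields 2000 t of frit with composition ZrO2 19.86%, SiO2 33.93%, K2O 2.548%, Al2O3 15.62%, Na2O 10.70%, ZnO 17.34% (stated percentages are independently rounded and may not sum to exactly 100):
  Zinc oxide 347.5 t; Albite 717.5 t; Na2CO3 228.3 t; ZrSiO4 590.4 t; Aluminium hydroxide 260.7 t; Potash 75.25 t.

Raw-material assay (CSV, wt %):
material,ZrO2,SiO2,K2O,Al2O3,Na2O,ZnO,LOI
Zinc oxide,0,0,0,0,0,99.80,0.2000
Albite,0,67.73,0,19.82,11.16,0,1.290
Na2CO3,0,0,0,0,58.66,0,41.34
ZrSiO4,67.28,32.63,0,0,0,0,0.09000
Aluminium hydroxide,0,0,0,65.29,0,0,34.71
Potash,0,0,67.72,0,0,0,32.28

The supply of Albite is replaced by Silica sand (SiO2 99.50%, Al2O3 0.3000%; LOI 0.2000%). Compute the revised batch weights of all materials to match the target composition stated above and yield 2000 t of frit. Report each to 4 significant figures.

Exact precision is kept at each step — rounding to four significant digits applies to each working value as printed — a single rounding yields every reported figure — the derived quantities are carried at full float precision (LOI, the totals, glass mass, six oxide percentages, yield) starting from the weights at 2000 t of glass as given in question or answer.
The oxide mass targets at 2000 t frit:
  ZrO2: 19.86% × 2000 = 397.2 t
  SiO2: 33.93% × 2000 = 678.6 t
  K2O: 2.548% × 2000 = 50.96 t
  Al2O3: 15.62% × 2000 = 312.4 t
  Na2O: 10.70% × 2000 = 214.0 t
  ZnO: 17.34% × 2000 = 346.8 t
Mass-balance tally per oxide per the reported batch figures, for the quoted basis mass (target by target, the sums agree inside rounding margins):
  ZrO2: 590.4·0.6728 = 397.2 t (target 397.2 t)
  SiO2: 488.4·0.9950 + 590.4·0.3263 = 678.6 t (target 678.6 t)
  K2O: 75.25·0.6772 = 50.96 t (target 50.96 t)
  Al2O3: 488.4·0.003000 + 476.2·0.6529 = 312.4 t (target 312.4 t)
  Na2O: 364.8·0.5866 = 214.0 t (target 214.0 t)
  ZnO: 347.5·0.9980 = 346.8 t (target 346.8 t)
Glass-mass sanity pass: batch total minus LOI = 2000 t (summing oxide targets gives 2000 t; with the basis standing at 2000 t — rounding explains the deltas).
Whole-batch sum: Σ batch = 2343 t; the LOI term Σ batch·LOI equals 342.6 t; glass ÷ batch gives a yield of 85.38%.

Revised batch per 2000 t frit:
  Zinc oxide: 347.5 t
  Silica sand: 488.4 t
  Na2CO3: 364.8 t
  ZrSiO4: 590.4 t
  Aluminium hydroxide: 476.2 t
  Potash: 75.25 t
Total batch = 2343 t; LOI loss = 342.6 t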